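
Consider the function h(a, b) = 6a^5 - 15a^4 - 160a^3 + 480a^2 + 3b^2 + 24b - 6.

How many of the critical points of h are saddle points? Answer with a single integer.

h separates as a function of a plus a function of b, so ∇h=0 decouples.
∂h/∂a = 30a(a - 4)(a - 2)(a + 4) = 0 at a ∈ {-4, 0, 2, 4}; ∂h/∂b = 6(b + 4) = 0 at b ∈ {-4}.
The Hessian is diagonal: diag(h_aa, h_bb). Second derivatives: h_aa(-4)=-5760, h_aa(0)=960, h_aa(2)=-720, h_aa(4)=1920; h_bb(-4)=6.
Saddle points occur where the two diagonal entries have opposite signs: (-4, -4), (2, -4). Count: 2.

2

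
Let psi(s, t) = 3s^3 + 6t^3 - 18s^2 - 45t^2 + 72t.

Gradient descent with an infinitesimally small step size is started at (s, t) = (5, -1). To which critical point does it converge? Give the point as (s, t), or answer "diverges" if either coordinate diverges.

psi is separable, so gradient descent decouples: s follows -∂psi/∂s, t follows -∂psi/∂t.
∂psi/∂s = 9s(s - 4); at s=5 this is 45, so s decreases.
∂psi/∂t = 18(t - 4)(t - 1); at t=-1 this is 180, so t decreases.
The t-coordinate has no critical point in that direction and runs off to infinity.

diverges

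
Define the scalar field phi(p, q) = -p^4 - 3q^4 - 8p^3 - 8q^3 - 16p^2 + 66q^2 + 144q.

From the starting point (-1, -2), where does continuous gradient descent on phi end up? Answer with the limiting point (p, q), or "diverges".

(-2, -1)

phi is separable, so gradient descent decouples: p follows -∂phi/∂p, q follows -∂phi/∂q.
∂phi/∂p = -4p(p + 2)(p + 4); at p=-1 this is 12, so p decreases.
∂phi/∂q = -12(q - 3)(q + 1)(q + 4); at q=-2 this is -120, so q increases.
p converges to its nearest critical value -2 (a local min of the p-part); q converges to -1. The iterate converges to (-2, -1).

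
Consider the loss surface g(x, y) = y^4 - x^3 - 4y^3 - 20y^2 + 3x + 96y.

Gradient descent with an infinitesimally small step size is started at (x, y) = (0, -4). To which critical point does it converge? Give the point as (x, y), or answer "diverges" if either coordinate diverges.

(-1, -3)

g is separable, so gradient descent decouples: x follows -∂g/∂x, y follows -∂g/∂y.
∂g/∂x = -3(x - 1)(x + 1); at x=0 this is 3, so x decreases.
∂g/∂y = 4(y - 4)(y - 2)(y + 3); at y=-4 this is -192, so y increases.
x converges to its nearest critical value -1 (a local min of the x-part); y converges to -3. The iterate converges to (-1, -3).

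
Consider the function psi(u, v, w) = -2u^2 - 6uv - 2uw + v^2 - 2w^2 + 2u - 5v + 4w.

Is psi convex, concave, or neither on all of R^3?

psi is quadratic, so its Hessian is the constant matrix H = [[-4, -6, -2], [-6, 2, 0], [-2, 0, -4]].
Leading principal minors: -4, -44, 168.
Neither pattern holds ⇒ H is indefinite ⇒ neither convex nor concave.

neither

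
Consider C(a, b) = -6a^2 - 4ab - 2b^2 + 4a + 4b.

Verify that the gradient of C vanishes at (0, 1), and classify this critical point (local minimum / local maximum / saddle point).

local maximum

∇C = (-12a - 4b + 4, -4a - 4b + 4); substituting (0, 1) gives ∇C = (0, 0), so (0, 1) is indeed a critical point.
The Hessian of C is constant: H = [[-12, -4], [-4, -4]].
det(H) = (-12)·(-4) − (-4)² = 32.
det(H) > 0 and tr(H) = -16 < 0, so H is negative definite and the point is a local maximum.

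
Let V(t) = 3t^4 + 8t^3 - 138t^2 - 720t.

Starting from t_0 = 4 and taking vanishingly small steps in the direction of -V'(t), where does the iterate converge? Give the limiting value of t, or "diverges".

5

V'(t) = 12(t - 5)(t + 3)(t + 4), so V'(4) = -672.
Gradient descent moves in the -V' direction, i.e. t is increasing.
The nearest critical point in that direction is t = 5, where V'' = 864 > 0 (a local minimum). The iterate converges there.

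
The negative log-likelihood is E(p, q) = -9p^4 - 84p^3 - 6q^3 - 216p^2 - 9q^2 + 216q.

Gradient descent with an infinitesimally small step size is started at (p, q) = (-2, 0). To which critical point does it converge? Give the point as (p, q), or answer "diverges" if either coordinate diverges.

E is separable, so gradient descent decouples: p follows -∂E/∂p, q follows -∂E/∂q.
∂E/∂p = -36p(p + 3)(p + 4); at p=-2 this is 144, so p decreases.
∂E/∂q = -18(q - 3)(q + 4); at q=0 this is 216, so q decreases.
p converges to its nearest critical value -3 (a local min of the p-part); q converges to -4. The iterate converges to (-3, -4).

(-3, -4)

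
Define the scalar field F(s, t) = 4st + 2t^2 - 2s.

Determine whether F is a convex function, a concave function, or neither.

F is quadratic, so its Hessian is the constant matrix H = [[0, 4], [4, 4]].
det(H) = -16, tr(H) = 4.
det(H) < 0, so H is indefinite: neither convex nor concave.

neither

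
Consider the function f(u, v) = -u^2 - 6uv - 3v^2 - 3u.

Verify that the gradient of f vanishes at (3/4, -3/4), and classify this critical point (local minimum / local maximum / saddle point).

∇f = (-2u - 6v - 3, -6u - 6v); substituting (3/4, -3/4) gives ∇f = (0, 0), so (3/4, -3/4) is indeed a critical point.
The Hessian of f is constant: H = [[-2, -6], [-6, -6]].
det(H) = (-2)·(-6) − (-6)² = -24.
Since det(H) < 0, H is indefinite and the critical point is a saddle point.

saddle point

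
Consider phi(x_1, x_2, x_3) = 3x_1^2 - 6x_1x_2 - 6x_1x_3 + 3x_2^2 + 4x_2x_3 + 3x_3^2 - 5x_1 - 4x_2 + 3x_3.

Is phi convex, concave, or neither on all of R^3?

neither

phi is quadratic, so its Hessian is the constant matrix H = [[6, -6, -6], [-6, 6, 4], [-6, 4, 6]].
Leading principal minors: 6, 0, -24.
Neither pattern holds ⇒ H is indefinite ⇒ neither convex nor concave.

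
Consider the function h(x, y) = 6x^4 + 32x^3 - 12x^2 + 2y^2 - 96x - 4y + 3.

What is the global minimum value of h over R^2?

-319

h(x,y) separates as P(x) + Q(y) + 3, so its minimum is min P + min Q + 3.
P'(x) = 24(x - 1)(x + 1)(x + 4) vanishes at x ∈ {-4, -1, 1}; Q'(y) = 4y - 4 vanishes at y ∈ {1}.
Local minima of P (where P''>0): P(-4)=-320, P(1)=-70. Local minima of Q: Q(1)=-2.
So the global minimum of h is P(-4) + Q(1) + 3 = -320 − 2 + 3 = -319, attained at (-4, 1).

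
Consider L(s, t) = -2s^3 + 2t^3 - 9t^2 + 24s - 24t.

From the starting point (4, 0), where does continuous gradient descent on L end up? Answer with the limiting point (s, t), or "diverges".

diverges

L is separable, so gradient descent decouples: s follows -∂L/∂s, t follows -∂L/∂t.
∂L/∂s = -6(s - 2)(s + 2); at s=4 this is -72, so s increases.
∂L/∂t = 6(t - 4)(t + 1); at t=0 this is -24, so t increases.
The s-coordinate has no critical point in that direction and runs off to infinity.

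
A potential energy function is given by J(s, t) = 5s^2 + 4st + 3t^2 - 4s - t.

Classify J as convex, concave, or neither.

convex

J is quadratic, so its Hessian is the constant matrix H = [[10, 4], [4, 6]].
det(H) = 44, tr(H) = 16.
det(H) > 0 and tr(H) > 0, so H is positive definite everywhere: convex.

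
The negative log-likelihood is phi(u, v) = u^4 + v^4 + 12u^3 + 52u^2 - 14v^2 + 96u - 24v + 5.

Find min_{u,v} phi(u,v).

phi(u,v) separates as P(u) + Q(v) + 5, so its minimum is min P + min Q + 5.
P'(u) = 4(u + 2)(u + 3)(u + 4) vanishes at u ∈ {-4, -3, -2}; Q'(v) = 4(v - 3)(v + 1)(v + 2) vanishes at v ∈ {-2, -1, 3}.
Local minima of P (where P''>0): P(-4)=-64, P(-2)=-64. Local minima of Q: Q(-2)=8, Q(3)=-117.
So the global minimum of phi is P(-4) + Q(3) + 5 = -64 − 117 + 5 = -176, attained at (-4, 3).

-176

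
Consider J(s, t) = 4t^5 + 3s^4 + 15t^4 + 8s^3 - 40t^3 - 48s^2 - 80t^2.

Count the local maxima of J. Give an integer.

J separates as a function of s plus a function of t, so ∇J=0 decouples.
∂J/∂s = 12s(s - 2)(s + 4) = 0 at s ∈ {-4, 0, 2}; ∂J/∂t = 20t(t - 2)(t + 1)(t + 4) = 0 at t ∈ {-4, -1, 0, 2}.
The Hessian is diagonal: diag(J_ss, J_tt). Second derivatives: J_ss(-4)=288, J_ss(0)=-96, J_ss(2)=144; J_tt(-4)=-1440, J_tt(-1)=180, J_tt(0)=-160, J_tt(2)=720.
Local maxima occur where both diagonal entries negative: (0, -4), (0, 0). Count: 2.

2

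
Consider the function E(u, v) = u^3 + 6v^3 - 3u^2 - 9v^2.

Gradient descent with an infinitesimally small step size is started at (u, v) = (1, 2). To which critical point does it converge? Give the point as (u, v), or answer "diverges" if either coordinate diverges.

(2, 1)

E is separable, so gradient descent decouples: u follows -∂E/∂u, v follows -∂E/∂v.
∂E/∂u = 3u(u - 2); at u=1 this is -3, so u increases.
∂E/∂v = 18v(v - 1); at v=2 this is 36, so v decreases.
u converges to its nearest critical value 2 (a local min of the u-part); v converges to 1. The iterate converges to (2, 1).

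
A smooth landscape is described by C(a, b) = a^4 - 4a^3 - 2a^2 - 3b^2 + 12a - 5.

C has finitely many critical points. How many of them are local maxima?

1

C separates as a function of a plus a function of b, so ∇C=0 decouples.
∂C/∂a = 4(a - 3)(a - 1)(a + 1) = 0 at a ∈ {-1, 1, 3}; ∂C/∂b = -6b = 0 at b ∈ {0}.
The Hessian is diagonal: diag(C_aa, C_bb). Second derivatives: C_aa(-1)=32, C_aa(1)=-16, C_aa(3)=32; C_bb(0)=-6.
Local maxima occur where both diagonal entries negative: (1, 0). Count: 1.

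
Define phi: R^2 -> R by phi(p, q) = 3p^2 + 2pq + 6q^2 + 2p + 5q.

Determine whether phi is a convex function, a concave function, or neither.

phi is quadratic, so its Hessian is the constant matrix H = [[6, 2], [2, 12]].
det(H) = 68, tr(H) = 18.
det(H) > 0 and tr(H) > 0, so H is positive definite everywhere: convex.

convex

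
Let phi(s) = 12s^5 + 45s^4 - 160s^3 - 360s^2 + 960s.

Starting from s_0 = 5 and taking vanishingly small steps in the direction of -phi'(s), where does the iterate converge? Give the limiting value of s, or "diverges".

phi'(s) = 60(s - 2)(s - 1)(s + 2)(s + 4), so phi'(5) = 45360.
Gradient descent moves in the -phi' direction, i.e. s is decreasing.
The nearest critical point in that direction is s = 2, where phi'' = 1440 > 0 (a local minimum). The iterate converges there.

2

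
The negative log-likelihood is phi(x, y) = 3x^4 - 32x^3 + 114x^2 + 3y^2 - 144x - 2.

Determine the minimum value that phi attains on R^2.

phi(x,y) separates as P(x) + Q(y) − 2, so its minimum is min P + min Q − 2.
P'(x) = 12(x - 4)(x - 3)(x - 1) vanishes at x ∈ {1, 3, 4}; Q'(y) = 6y vanishes at y ∈ {0}.
Local minima of P (where P''>0): P(1)=-59, P(4)=-32. Local minima of Q: Q(0)=0.
So the global minimum of phi is P(1) + Q(0) − 2 = -59 + 0 − 2 = -61, attained at (1, 0).

-61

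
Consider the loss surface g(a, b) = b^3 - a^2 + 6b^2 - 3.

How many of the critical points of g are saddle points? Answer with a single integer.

g separates as a function of a plus a function of b, so ∇g=0 decouples.
∂g/∂a = -2a = 0 at a ∈ {0}; ∂g/∂b = 3b(b + 4) = 0 at b ∈ {-4, 0}.
The Hessian is diagonal: diag(g_aa, g_bb). Second derivatives: g_aa(0)=-2; g_bb(-4)=-12, g_bb(0)=12.
Saddle points occur where the two diagonal entries have opposite signs: (0, 0). Count: 1.

1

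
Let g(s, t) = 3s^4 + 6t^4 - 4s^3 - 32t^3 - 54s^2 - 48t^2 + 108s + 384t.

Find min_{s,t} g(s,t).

-1067

g(s,t) separates as P(s) + Q(t), so its minimum is min P + min Q.
P'(s) = 12(s - 3)(s - 1)(s + 3) vanishes at s ∈ {-3, 1, 3}; Q'(t) = 24(t - 4)(t - 2)(t + 2) vanishes at t ∈ {-2, 2, 4}.
Local minima of P (where P''>0): P(-3)=-459, P(3)=-27. Local minima of Q: Q(-2)=-608, Q(4)=256.
So the global minimum of g is P(-3) + Q(-2) = -459 − 608 = -1067, attained at (-3, -2).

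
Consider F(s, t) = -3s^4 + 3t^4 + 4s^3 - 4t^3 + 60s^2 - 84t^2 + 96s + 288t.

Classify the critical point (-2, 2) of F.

local maximum

The mixed partial ∂²F/∂s∂t is 0, so the Hessian at any point is diag(F_ss, F_tt) = diag(12(-3s^2 + 2s + 10), 12(3t^2 - 2t - 14)).
At (-2, 2): H = diag(-72, -72).
Both eigenvalues are negative, so H is negative definite: a local maximum.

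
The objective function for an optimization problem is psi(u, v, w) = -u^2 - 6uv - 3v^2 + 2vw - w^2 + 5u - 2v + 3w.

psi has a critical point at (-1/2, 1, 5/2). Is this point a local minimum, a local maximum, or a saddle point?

The Hessian is constant: H = [[-2, -6, 0], [-6, -6, 2], [0, 2, -2]].
Leading principal minors: Δ₁ = -2, Δ₂ = -24, Δ₃ = 56.
The minors fit neither the all-positive nor the alternating-sign pattern, so H is indefinite: a saddle point.

saddle point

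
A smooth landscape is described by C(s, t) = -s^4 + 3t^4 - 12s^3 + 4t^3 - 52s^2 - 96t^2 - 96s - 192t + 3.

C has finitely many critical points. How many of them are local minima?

2

C separates as a function of s plus a function of t, so ∇C=0 decouples.
∂C/∂s = -4(s + 2)(s + 3)(s + 4) = 0 at s ∈ {-4, -3, -2}; ∂C/∂t = 12(t - 4)(t + 1)(t + 4) = 0 at t ∈ {-4, -1, 4}.
The Hessian is diagonal: diag(C_ss, C_tt). Second derivatives: C_ss(-4)=-8, C_ss(-3)=4, C_ss(-2)=-8; C_tt(-4)=288, C_tt(-1)=-180, C_tt(4)=480.
Local minima occur where both diagonal entries positive: (-3, -4), (-3, 4). Count: 2.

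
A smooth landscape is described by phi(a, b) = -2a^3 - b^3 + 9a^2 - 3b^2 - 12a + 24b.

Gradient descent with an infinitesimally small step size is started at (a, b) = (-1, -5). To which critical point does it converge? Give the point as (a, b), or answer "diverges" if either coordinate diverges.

(1, -4)

phi is separable, so gradient descent decouples: a follows -∂phi/∂a, b follows -∂phi/∂b.
∂phi/∂a = -6(a - 2)(a - 1); at a=-1 this is -36, so a increases.
∂phi/∂b = -3(b - 2)(b + 4); at b=-5 this is -21, so b increases.
a converges to its nearest critical value 1 (a local min of the a-part); b converges to -4. The iterate converges to (1, -4).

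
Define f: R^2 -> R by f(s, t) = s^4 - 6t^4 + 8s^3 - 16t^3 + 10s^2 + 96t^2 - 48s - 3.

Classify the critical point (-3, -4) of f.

The mixed partial ∂²f/∂s∂t is 0, so the Hessian at any point is diag(f_ss, f_tt) = diag(4(3s^2 + 12s + 5), 24(-3t^2 - 4t + 8)).
At (-3, -4): H = diag(-16, -576).
Both eigenvalues are negative, so H is negative definite: a local maximum.

local maximum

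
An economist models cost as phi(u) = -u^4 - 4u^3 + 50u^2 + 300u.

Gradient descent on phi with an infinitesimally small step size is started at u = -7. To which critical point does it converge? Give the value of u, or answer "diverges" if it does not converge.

diverges

phi'(u) = -4(u - 5)(u + 3)(u + 5), so phi'(-7) = 384.
Gradient descent moves in the -phi' direction, i.e. u is decreasing.
There is no critical point below u=-7, and phi' keeps the same sign, so the iterate runs off to −∞.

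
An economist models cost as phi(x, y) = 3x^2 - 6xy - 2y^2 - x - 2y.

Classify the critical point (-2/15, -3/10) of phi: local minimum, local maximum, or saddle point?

The Hessian of phi is constant: H = [[6, -6], [-6, -4]].
det(H) = 6·(-4) − (-6)² = -60.
Since det(H) < 0, H is indefinite and the critical point is a saddle point.

saddle point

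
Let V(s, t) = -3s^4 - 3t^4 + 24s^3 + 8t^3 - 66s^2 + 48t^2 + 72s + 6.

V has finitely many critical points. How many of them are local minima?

1

V separates as a function of s plus a function of t, so ∇V=0 decouples.
∂V/∂s = -12(s - 3)(s - 2)(s - 1) = 0 at s ∈ {1, 2, 3}; ∂V/∂t = -12t(t - 4)(t + 2) = 0 at t ∈ {-2, 0, 4}.
The Hessian is diagonal: diag(V_ss, V_tt). Second derivatives: V_ss(1)=-24, V_ss(2)=12, V_ss(3)=-24; V_tt(-2)=-144, V_tt(0)=96, V_tt(4)=-288.
Local minima occur where both diagonal entries positive: (2, 0). Count: 1.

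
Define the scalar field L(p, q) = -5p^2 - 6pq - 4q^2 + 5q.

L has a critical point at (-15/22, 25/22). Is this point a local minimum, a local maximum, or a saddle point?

local maximum

The Hessian of L is constant: H = [[-10, -6], [-6, -8]].
det(H) = (-10)·(-8) − (-6)² = 44.
det(H) > 0 and tr(H) = -18 < 0, so H is negative definite and the point is a local maximum.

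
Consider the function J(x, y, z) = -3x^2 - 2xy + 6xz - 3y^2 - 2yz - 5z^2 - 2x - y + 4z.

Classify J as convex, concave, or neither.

concave

J is quadratic, so its Hessian is the constant matrix H = [[-6, -2, 6], [-2, -6, -2], [6, -2, -10]].
Leading principal minors: -6, 32, -32.
Signs alternate −, +, − ⇒ H ≺ 0 ⇒ concave.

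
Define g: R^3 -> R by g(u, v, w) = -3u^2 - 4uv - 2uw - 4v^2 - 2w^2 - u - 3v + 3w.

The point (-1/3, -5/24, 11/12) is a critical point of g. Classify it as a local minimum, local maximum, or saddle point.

The Hessian is constant: H = [[-6, -4, -2], [-4, -8, 0], [-2, 0, -4]].
Leading principal minors: Δ₁ = -6, Δ₂ = 32, Δ₃ = -96.
The minors alternate sign starting negative (−, +, −), so H is negative definite: a local maximum.

local maximum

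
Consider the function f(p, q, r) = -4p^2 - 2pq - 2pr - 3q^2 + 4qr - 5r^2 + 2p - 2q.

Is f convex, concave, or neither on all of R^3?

f is quadratic, so its Hessian is the constant matrix H = [[-8, -2, -2], [-2, -6, 4], [-2, 4, -10]].
Leading principal minors: -8, 44, -256.
Signs alternate −, +, − ⇒ H ≺ 0 ⇒ concave.

concave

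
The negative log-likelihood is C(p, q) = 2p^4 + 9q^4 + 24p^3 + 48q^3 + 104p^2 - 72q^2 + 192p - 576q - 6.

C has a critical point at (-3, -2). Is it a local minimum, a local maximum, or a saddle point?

The mixed partial ∂²C/∂p∂q is 0, so the Hessian at any point is diag(C_pp, C_qq) = diag(8(3p^2 + 18p + 26), 36(3q^2 + 8q - 4)).
At (-3, -2): H = diag(-8, -288).
Both eigenvalues are negative, so H is negative definite: a local maximum.

local maximum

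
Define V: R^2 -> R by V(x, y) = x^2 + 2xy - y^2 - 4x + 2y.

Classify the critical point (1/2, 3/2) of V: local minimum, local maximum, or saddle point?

saddle point

The Hessian of V is constant: H = [[2, 2], [2, -2]].
det(H) = 2·(-2) − 2² = -8.
Since det(H) < 0, H is indefinite and the critical point is a saddle point.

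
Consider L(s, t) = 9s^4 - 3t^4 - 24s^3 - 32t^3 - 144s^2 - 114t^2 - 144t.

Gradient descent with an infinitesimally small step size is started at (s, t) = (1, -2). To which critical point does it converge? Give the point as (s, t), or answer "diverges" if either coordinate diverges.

(4, -3)

L is separable, so gradient descent decouples: s follows -∂L/∂s, t follows -∂L/∂t.
∂L/∂s = 36s(s - 4)(s + 2); at s=1 this is -324, so s increases.
∂L/∂t = -12(t + 1)(t + 3)(t + 4); at t=-2 this is 24, so t decreases.
s converges to its nearest critical value 4 (a local min of the s-part); t converges to -3. The iterate converges to (4, -3).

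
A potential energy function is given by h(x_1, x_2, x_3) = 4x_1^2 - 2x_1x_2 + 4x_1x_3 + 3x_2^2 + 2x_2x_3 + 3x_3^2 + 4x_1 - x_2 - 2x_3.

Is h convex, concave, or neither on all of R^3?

h is quadratic, so its Hessian is the constant matrix H = [[8, -2, 4], [-2, 6, 2], [4, 2, 6]].
Leading principal minors: 8, 44, 104.
All positive ⇒ H ≻ 0 ⇒ convex.

convex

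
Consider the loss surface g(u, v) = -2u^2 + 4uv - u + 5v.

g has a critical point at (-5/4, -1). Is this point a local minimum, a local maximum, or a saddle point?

The Hessian of g is constant: H = [[-4, 4], [4, 0]].
det(H) = (-4)·0 − 4² = -16.
Since det(H) < 0, H is indefinite and the critical point is a saddle point.

saddle point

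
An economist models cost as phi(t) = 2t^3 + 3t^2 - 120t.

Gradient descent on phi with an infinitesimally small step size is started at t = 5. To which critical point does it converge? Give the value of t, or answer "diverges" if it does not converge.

4

phi'(t) = 6(t - 4)(t + 5), so phi'(5) = 60.
Gradient descent moves in the -phi' direction, i.e. t is decreasing.
The nearest critical point in that direction is t = 4, where phi'' = 54 > 0 (a local minimum). The iterate converges there.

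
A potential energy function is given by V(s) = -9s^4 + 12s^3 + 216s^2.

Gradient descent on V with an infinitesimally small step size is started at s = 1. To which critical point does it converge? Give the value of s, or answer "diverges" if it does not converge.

0

V'(s) = -36s(s - 4)(s + 3), so V'(1) = 432.
Gradient descent moves in the -V' direction, i.e. s is decreasing.
The nearest critical point in that direction is s = 0, where V'' = 432 > 0 (a local minimum). The iterate converges there.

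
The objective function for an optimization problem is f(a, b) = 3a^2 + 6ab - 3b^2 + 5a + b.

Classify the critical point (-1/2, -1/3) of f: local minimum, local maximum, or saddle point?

saddle point

The Hessian of f is constant: H = [[6, 6], [6, -6]].
det(H) = 6·(-6) − 6² = -72.
Since det(H) < 0, H is indefinite and the critical point is a saddle point.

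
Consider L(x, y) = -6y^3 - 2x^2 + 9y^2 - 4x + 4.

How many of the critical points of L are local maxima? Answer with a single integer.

1

L separates as a function of x plus a function of y, so ∇L=0 decouples.
∂L/∂x = -4(x + 1) = 0 at x ∈ {-1}; ∂L/∂y = -18y(y - 1) = 0 at y ∈ {0, 1}.
The Hessian is diagonal: diag(L_xx, L_yy). Second derivatives: L_xx(-1)=-4; L_yy(0)=18, L_yy(1)=-18.
Local maxima occur where both diagonal entries negative: (-1, 1). Count: 1.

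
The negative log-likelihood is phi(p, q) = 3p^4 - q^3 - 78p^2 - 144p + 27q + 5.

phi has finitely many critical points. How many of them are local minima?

2

phi separates as a function of p plus a function of q, so ∇phi=0 decouples.
∂phi/∂p = 12(p - 4)(p + 1)(p + 3) = 0 at p ∈ {-3, -1, 4}; ∂phi/∂q = -3(q - 3)(q + 3) = 0 at q ∈ {-3, 3}.
The Hessian is diagonal: diag(phi_pp, phi_qq). Second derivatives: phi_pp(-3)=168, phi_pp(-1)=-120, phi_pp(4)=420; phi_qq(-3)=18, phi_qq(3)=-18.
Local minima occur where both diagonal entries positive: (-3, -3), (4, -3). Count: 2.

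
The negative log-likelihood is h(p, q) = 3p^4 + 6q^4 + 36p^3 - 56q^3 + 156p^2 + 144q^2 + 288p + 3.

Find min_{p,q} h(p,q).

-189

h(p,q) separates as A(p) + B(q) + 3, so its minimum is min A + min B + 3.
A'(p) = 12(p + 2)(p + 3)(p + 4) vanishes at p ∈ {-4, -3, -2}; B'(q) = 24q(q - 4)(q - 3) vanishes at q ∈ {0, 3, 4}.
Local minima of A (where A''>0): A(-4)=-192, A(-2)=-192. Local minima of B: B(0)=0, B(4)=256.
So the global minimum of h is A(-4) + B(0) + 3 = -192 + 0 + 3 = -189, attained at (-4, 0).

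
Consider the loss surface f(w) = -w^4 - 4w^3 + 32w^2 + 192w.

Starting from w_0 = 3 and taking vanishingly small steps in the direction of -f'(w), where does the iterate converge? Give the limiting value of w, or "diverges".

-3

f'(w) = -4(w - 4)(w + 3)(w + 4), so f'(3) = 168.
Gradient descent moves in the -f' direction, i.e. w is decreasing.
The nearest critical point in that direction is w = -3, where f'' = 28 > 0 (a local minimum). The iterate converges there.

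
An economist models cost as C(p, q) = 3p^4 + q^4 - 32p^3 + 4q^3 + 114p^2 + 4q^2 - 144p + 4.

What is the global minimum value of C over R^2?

-55

C(p,q) separates as A(p) + B(q) + 4, so its minimum is min A + min B + 4.
A'(p) = 12(p - 4)(p - 3)(p - 1) vanishes at p ∈ {1, 3, 4}; B'(q) = 4q(q + 1)(q + 2) vanishes at q ∈ {-2, -1, 0}.
Local minima of A (where A''>0): A(1)=-59, A(4)=-32. Local minima of B: B(-2)=0, B(0)=0.
So the global minimum of C is A(1) + B(-2) + 4 = -59 + 0 + 4 = -55, attained at (1, -2).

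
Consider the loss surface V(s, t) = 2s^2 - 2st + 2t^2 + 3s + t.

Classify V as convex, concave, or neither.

convex

V is quadratic, so its Hessian is the constant matrix H = [[4, -2], [-2, 4]].
det(H) = 12, tr(H) = 8.
det(H) > 0 and tr(H) > 0, so H is positive definite everywhere: convex.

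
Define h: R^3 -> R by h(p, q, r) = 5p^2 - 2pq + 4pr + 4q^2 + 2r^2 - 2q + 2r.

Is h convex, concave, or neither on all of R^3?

convex

h is quadratic, so its Hessian is the constant matrix H = [[10, -2, 4], [-2, 8, 0], [4, 0, 4]].
Leading principal minors: 10, 76, 176.
All positive ⇒ H ≻ 0 ⇒ convex.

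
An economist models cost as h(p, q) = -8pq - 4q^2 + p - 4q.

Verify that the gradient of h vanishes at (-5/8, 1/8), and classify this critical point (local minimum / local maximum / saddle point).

∇h = (-8q + 1, -8p - 8q - 4); substituting (-5/8, 1/8) gives ∇h = (0, 0), so (-5/8, 1/8) is indeed a critical point.
The Hessian of h is constant: H = [[0, -8], [-8, -8]].
det(H) = 0·(-8) − (-8)² = -64.
Since det(H) < 0, H is indefinite and the critical point is a saddle point.

saddle point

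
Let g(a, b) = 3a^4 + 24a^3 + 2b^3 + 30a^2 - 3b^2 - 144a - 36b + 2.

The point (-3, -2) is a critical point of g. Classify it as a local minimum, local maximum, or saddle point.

local maximum

The mixed partial ∂²g/∂a∂b is 0, so the Hessian at any point is diag(g_aa, g_bb) = diag(12(3a^2 + 12a + 5), 6(2b - 1)).
At (-3, -2): H = diag(-48, -30).
Both eigenvalues are negative, so H is negative definite: a local maximum.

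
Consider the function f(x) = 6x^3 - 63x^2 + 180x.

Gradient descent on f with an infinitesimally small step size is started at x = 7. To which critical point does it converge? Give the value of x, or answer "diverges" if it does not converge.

f'(x) = 18(x - 5)(x - 2), so f'(7) = 180.
Gradient descent moves in the -f' direction, i.e. x is decreasing.
The nearest critical point in that direction is x = 5, where f'' = 54 > 0 (a local minimum). The iterate converges there.

5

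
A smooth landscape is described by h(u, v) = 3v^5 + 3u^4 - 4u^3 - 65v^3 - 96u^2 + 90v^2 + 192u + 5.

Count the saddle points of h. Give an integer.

6

h separates as a function of u plus a function of v, so ∇h=0 decouples.
∂h/∂u = 12(u - 4)(u - 1)(u + 4) = 0 at u ∈ {-4, 1, 4}; ∂h/∂v = 15v(v - 3)(v - 1)(v + 4) = 0 at v ∈ {-4, 0, 1, 3}.
The Hessian is diagonal: diag(h_uu, h_vv). Second derivatives: h_uu(-4)=480, h_uu(1)=-180, h_uu(4)=288; h_vv(-4)=-2100, h_vv(0)=180, h_vv(1)=-150, h_vv(3)=630.
Saddle points occur where the two diagonal entries have opposite signs: (-4, -4), (-4, 1), (1, 0), (1, 3), (4, -4), (4, 1). Count: 6.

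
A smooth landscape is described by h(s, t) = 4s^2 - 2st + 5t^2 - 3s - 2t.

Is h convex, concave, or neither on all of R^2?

convex

h is quadratic, so its Hessian is the constant matrix H = [[8, -2], [-2, 10]].
det(H) = 76, tr(H) = 18.
det(H) > 0 and tr(H) > 0, so H is positive definite everywhere: convex.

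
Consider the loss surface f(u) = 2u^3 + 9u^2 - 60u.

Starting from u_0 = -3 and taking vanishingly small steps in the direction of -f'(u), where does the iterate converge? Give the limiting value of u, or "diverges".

f'(u) = 6(u - 2)(u + 5), so f'(-3) = -60.
Gradient descent moves in the -f' direction, i.e. u is increasing.
The nearest critical point in that direction is u = 2, where f'' = 42 > 0 (a local minimum). The iterate converges there.

2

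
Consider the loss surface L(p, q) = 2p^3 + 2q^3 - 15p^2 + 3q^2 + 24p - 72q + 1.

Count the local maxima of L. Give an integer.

L separates as a function of p plus a function of q, so ∇L=0 decouples.
∂L/∂p = 6(p - 4)(p - 1) = 0 at p ∈ {1, 4}; ∂L/∂q = 6(q - 3)(q + 4) = 0 at q ∈ {-4, 3}.
The Hessian is diagonal: diag(L_pp, L_qq). Second derivatives: L_pp(1)=-18, L_pp(4)=18; L_qq(-4)=-42, L_qq(3)=42.
Local maxima occur where both diagonal entries negative: (1, -4). Count: 1.

1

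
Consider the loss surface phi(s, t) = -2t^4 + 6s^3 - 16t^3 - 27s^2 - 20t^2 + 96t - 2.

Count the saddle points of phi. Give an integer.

phi separates as a function of s plus a function of t, so ∇phi=0 decouples.
∂phi/∂s = 18s(s - 3) = 0 at s ∈ {0, 3}; ∂phi/∂t = -8(t - 1)(t + 3)(t + 4) = 0 at t ∈ {-4, -3, 1}.
The Hessian is diagonal: diag(phi_ss, phi_tt). Second derivatives: phi_ss(0)=-54, phi_ss(3)=54; phi_tt(-4)=-40, phi_tt(-3)=32, phi_tt(1)=-160.
Saddle points occur where the two diagonal entries have opposite signs: (0, -3), (3, -4), (3, 1). Count: 3.

3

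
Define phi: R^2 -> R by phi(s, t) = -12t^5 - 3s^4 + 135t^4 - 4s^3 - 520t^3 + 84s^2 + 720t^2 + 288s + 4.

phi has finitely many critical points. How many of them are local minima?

phi separates as a function of s plus a function of t, so ∇phi=0 decouples.
∂phi/∂s = -12(s - 4)(s + 2)(s + 3) = 0 at s ∈ {-3, -2, 4}; ∂phi/∂t = -60t(t - 4)(t - 3)(t - 2) = 0 at t ∈ {0, 2, 3, 4}.
The Hessian is diagonal: diag(phi_ss, phi_tt). Second derivatives: phi_ss(-3)=-84, phi_ss(-2)=72, phi_ss(4)=-504; phi_tt(0)=1440, phi_tt(2)=-240, phi_tt(3)=180, phi_tt(4)=-480.
Local minima occur where both diagonal entries positive: (-2, 0), (-2, 3). Count: 2.

2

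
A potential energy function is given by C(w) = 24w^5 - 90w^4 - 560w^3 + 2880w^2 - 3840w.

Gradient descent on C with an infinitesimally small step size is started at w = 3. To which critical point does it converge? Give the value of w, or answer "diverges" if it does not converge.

C'(w) = 120(w - 4)(w - 2)(w - 1)(w + 4), so C'(3) = -1680.
Gradient descent moves in the -C' direction, i.e. w is increasing.
The nearest critical point in that direction is w = 4, where C'' = 5760 > 0 (a local minimum). The iterate converges there.

4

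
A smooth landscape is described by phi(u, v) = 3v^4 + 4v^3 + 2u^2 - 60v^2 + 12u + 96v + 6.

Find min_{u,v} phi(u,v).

phi(u,v) separates as P(u) + Q(v) + 6, so its minimum is min P + min Q + 6.
P'(u) = 4u + 12 vanishes at u ∈ {-3}; Q'(v) = 12(v - 2)(v - 1)(v + 4) vanishes at v ∈ {-4, 1, 2}.
Local minima of P (where P''>0): P(-3)=-18. Local minima of Q: Q(-4)=-832, Q(2)=32.
So the global minimum of phi is P(-3) + Q(-4) + 6 = -18 − 832 + 6 = -844, attained at (-3, -4).

-844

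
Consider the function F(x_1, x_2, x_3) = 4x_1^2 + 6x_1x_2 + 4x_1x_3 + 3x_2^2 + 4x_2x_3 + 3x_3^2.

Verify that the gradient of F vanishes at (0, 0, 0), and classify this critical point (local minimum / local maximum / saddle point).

∇F = (8x_1 + 6x_2 + 4x_3, 6x_1 + 6x_2 + 4x_3, 4x_1 + 4x_2 + 6x_3); substituting (0, 0, 0) gives ∇F = (0, 0, 0), so (0, 0, 0) is indeed a critical point.
The Hessian is constant: H = [[8, 6, 4], [6, 6, 4], [4, 4, 6]].
Leading principal minors: Δ₁ = 8, Δ₂ = 12, Δ₃ = 40.
All leading minors are positive, so H is positive definite: a local minimum.

local minimum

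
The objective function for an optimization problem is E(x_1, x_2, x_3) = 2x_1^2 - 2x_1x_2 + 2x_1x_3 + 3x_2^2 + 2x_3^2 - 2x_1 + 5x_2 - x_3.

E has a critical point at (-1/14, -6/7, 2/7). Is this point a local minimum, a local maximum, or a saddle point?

The Hessian is constant: H = [[4, -2, 2], [-2, 6, 0], [2, 0, 4]].
Leading principal minors: Δ₁ = 4, Δ₂ = 20, Δ₃ = 56.
All leading minors are positive, so H is positive definite: a local minimum.

local minimum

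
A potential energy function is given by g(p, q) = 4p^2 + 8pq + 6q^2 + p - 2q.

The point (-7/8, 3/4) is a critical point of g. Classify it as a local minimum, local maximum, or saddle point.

The Hessian of g is constant: H = [[8, 8], [8, 12]].
det(H) = 8·12 − 8² = 32.
det(H) > 0 and tr(H) = 20 > 0, so H is positive definite and the point is a local minimum.

local minimum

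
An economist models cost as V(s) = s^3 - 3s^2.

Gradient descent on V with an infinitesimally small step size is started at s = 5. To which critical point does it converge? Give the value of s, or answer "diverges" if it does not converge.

V'(s) = 3s(s - 2), so V'(5) = 45.
Gradient descent moves in the -V' direction, i.e. s is decreasing.
The nearest critical point in that direction is s = 2, where V'' = 6 > 0 (a local minimum). The iterate converges there.

2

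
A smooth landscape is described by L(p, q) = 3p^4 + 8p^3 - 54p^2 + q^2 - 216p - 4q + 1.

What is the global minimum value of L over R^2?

-678

L(p,q) separates as A(p) + B(q) + 1, so its minimum is min A + min B + 1.
A'(p) = 12(p - 3)(p + 2)(p + 3) vanishes at p ∈ {-3, -2, 3}; B'(q) = 2q - 4 vanishes at q ∈ {2}.
Local minima of A (where A''>0): A(-3)=189, A(3)=-675. Local minima of B: B(2)=-4.
So the global minimum of L is A(3) + B(2) + 1 = -675 − 4 + 1 = -678, attained at (3, 2).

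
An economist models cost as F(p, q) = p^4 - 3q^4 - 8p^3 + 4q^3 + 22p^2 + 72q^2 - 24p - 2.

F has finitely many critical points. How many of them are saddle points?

5

F separates as a function of p plus a function of q, so ∇F=0 decouples.
∂F/∂p = 4(p - 3)(p - 2)(p - 1) = 0 at p ∈ {1, 2, 3}; ∂F/∂q = -12q(q - 4)(q + 3) = 0 at q ∈ {-3, 0, 4}.
The Hessian is diagonal: diag(F_pp, F_qq). Second derivatives: F_pp(1)=8, F_pp(2)=-4, F_pp(3)=8; F_qq(-3)=-252, F_qq(0)=144, F_qq(4)=-336.
Saddle points occur where the two diagonal entries have opposite signs: (1, -3), (1, 4), (2, 0), (3, -3), (3, 4). Count: 5.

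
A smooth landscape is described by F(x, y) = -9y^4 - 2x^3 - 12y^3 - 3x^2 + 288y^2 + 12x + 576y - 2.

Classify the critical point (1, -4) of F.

local maximum

The mixed partial ∂²F/∂x∂y is 0, so the Hessian at any point is diag(F_xx, F_yy) = diag(-6(2x + 1), 36(-3y^2 - 2y + 16)).
At (1, -4): H = diag(-18, -864).
Both eigenvalues are negative, so H is negative definite: a local maximum.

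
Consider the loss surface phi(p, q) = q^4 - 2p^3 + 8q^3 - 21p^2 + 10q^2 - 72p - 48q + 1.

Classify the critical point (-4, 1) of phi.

The mixed partial ∂²phi/∂p∂q is 0, so the Hessian at any point is diag(phi_pp, phi_qq) = diag(-6(2p + 7), 4(3q^2 + 12q + 5)).
At (-4, 1): H = diag(6, 80).
Both eigenvalues are positive, so H is positive definite: a local minimum.

local minimum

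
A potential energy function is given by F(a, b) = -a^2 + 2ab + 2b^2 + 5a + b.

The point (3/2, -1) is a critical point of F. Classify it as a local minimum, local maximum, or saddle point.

The Hessian of F is constant: H = [[-2, 2], [2, 4]].
det(H) = (-2)·4 − 2² = -12.
Since det(H) < 0, H is indefinite and the critical point is a saddle point.

saddle point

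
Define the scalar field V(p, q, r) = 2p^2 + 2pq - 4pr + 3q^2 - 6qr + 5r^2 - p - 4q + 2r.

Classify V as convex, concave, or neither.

convex

V is quadratic, so its Hessian is the constant matrix H = [[4, 2, -4], [2, 6, -6], [-4, -6, 10]].
Leading principal minors: 4, 20, 56.
All positive ⇒ H ≻ 0 ⇒ convex.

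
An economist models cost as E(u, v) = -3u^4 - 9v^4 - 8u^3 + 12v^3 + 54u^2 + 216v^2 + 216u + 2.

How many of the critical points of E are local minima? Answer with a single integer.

E separates as a function of u plus a function of v, so ∇E=0 decouples.
∂E/∂u = -12(u - 3)(u + 2)(u + 3) = 0 at u ∈ {-3, -2, 3}; ∂E/∂v = -36v(v - 4)(v + 3) = 0 at v ∈ {-3, 0, 4}.
The Hessian is diagonal: diag(E_uu, E_vv). Second derivatives: E_uu(-3)=-72, E_uu(-2)=60, E_uu(3)=-360; E_vv(-3)=-756, E_vv(0)=432, E_vv(4)=-1008.
Local minima occur where both diagonal entries positive: (-2, 0). Count: 1.

1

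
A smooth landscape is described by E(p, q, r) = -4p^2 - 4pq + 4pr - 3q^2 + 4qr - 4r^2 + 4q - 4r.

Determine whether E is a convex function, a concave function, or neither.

concave

E is quadratic, so its Hessian is the constant matrix H = [[-8, -4, 4], [-4, -6, 4], [4, 4, -8]].
Leading principal minors: -8, 32, -160.
Signs alternate −, +, − ⇒ H ≺ 0 ⇒ concave.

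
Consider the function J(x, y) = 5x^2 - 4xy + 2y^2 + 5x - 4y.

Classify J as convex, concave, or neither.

convex

J is quadratic, so its Hessian is the constant matrix H = [[10, -4], [-4, 4]].
det(H) = 24, tr(H) = 14.
det(H) > 0 and tr(H) > 0, so H is positive definite everywhere: convex.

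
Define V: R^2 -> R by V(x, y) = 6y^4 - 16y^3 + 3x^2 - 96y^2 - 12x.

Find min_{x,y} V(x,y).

V(x,y) separates as P(x) + Q(y), so its minimum is min P + min Q.
P'(x) = 6x - 12 vanishes at x ∈ {2}; Q'(y) = 24y(y - 4)(y + 2) vanishes at y ∈ {-2, 0, 4}.
Local minima of P (where P''>0): P(2)=-12. Local minima of Q: Q(-2)=-160, Q(4)=-1024.
So the global minimum of V is P(2) + Q(4) = -12 − 1024 = -1036, attained at (2, 4).

-1036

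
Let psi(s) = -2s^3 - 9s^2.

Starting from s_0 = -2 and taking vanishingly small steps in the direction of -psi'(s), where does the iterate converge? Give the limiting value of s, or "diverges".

psi'(s) = -6s(s + 3), so psi'(-2) = 12.
Gradient descent moves in the -psi' direction, i.e. s is decreasing.
The nearest critical point in that direction is s = -3, where psi'' = 18 > 0 (a local minimum). The iterate converges there.

-3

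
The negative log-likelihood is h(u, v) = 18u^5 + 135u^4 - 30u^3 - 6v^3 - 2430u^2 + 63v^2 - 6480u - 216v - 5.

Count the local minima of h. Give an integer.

h separates as a function of u plus a function of v, so ∇h=0 decouples.
∂h/∂u = 90(u - 3)(u + 2)(u + 3)(u + 4) = 0 at u ∈ {-4, -3, -2, 3}; ∂h/∂v = -18(v - 4)(v - 3) = 0 at v ∈ {3, 4}.
The Hessian is diagonal: diag(h_uu, h_vv). Second derivatives: h_uu(-4)=-1260, h_uu(-3)=540, h_uu(-2)=-900, h_uu(3)=18900; h_vv(3)=18, h_vv(4)=-18.
Local minima occur where both diagonal entries positive: (-3, 3), (3, 3). Count: 2.

2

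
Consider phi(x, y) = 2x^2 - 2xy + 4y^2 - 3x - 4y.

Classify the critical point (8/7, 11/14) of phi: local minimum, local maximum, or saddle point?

local minimum

The Hessian of phi is constant: H = [[4, -2], [-2, 8]].
det(H) = 4·8 − (-2)² = 28.
det(H) > 0 and tr(H) = 12 > 0, so H is positive definite and the point is a local minimum.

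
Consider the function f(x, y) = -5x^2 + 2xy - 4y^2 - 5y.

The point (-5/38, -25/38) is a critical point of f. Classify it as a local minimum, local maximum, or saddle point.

local maximum

The Hessian of f is constant: H = [[-10, 2], [2, -8]].
det(H) = (-10)·(-8) − 2² = 76.
det(H) > 0 and tr(H) = -18 < 0, so H is negative definite and the point is a local maximum.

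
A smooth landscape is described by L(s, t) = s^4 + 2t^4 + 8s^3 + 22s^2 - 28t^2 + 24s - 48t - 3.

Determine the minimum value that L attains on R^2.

-246

L(s,t) separates as P(s) + Q(t) − 3, so its minimum is min P + min Q − 3.
P'(s) = 4(s + 1)(s + 2)(s + 3) vanishes at s ∈ {-3, -2, -1}; Q'(t) = 8(t - 3)(t + 1)(t + 2) vanishes at t ∈ {-2, -1, 3}.
Local minima of P (where P''>0): P(-3)=-9, P(-1)=-9. Local minima of Q: Q(-2)=16, Q(3)=-234.
So the global minimum of L is P(-3) + Q(3) − 3 = -9 − 234 − 3 = -246, attained at (-3, 3).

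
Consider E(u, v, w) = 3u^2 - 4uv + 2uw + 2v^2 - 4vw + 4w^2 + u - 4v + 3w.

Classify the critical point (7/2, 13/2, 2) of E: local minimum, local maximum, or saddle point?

local minimum

The Hessian is constant: H = [[6, -4, 2], [-4, 4, -4], [2, -4, 8]].
Leading principal minors: Δ₁ = 6, Δ₂ = 8, Δ₃ = 16.
All leading minors are positive, so H is positive definite: a local minimum.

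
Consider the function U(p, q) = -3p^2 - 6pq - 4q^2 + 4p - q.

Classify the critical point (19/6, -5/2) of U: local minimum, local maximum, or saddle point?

local maximum

The Hessian of U is constant: H = [[-6, -6], [-6, -8]].
det(H) = (-6)·(-8) − (-6)² = 12.
det(H) > 0 and tr(H) = -14 < 0, so H is negative definite and the point is a local maximum.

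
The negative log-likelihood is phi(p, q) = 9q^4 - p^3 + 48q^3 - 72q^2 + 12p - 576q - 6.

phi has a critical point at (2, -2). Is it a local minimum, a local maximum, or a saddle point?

local maximum

The mixed partial ∂²phi/∂p∂q is 0, so the Hessian at any point is diag(phi_pp, phi_qq) = diag(-6p, 36(3q^2 + 8q - 4)).
At (2, -2): H = diag(-12, -288).
Both eigenvalues are negative, so H is negative definite: a local maximum.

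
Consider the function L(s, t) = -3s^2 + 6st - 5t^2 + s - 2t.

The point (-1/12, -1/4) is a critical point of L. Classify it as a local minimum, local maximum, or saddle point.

The Hessian of L is constant: H = [[-6, 6], [6, -10]].
det(H) = (-6)·(-10) − 6² = 24.
det(H) > 0 and tr(H) = -16 < 0, so H is negative definite and the point is a local maximum.

local maximum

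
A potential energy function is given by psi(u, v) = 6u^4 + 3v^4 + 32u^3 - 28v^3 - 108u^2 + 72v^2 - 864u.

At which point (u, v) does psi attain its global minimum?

psi(u,v) separates as P(u) + Q(v), so its minimum is min P + min Q.
P'(u) = 24(u - 3)(u + 3)(u + 4) vanishes at u ∈ {-4, -3, 3}; Q'(v) = 12v(v - 4)(v - 3) vanishes at v ∈ {0, 3, 4}.
Local minima of P (where P''>0): P(-4)=1216, P(3)=-2214. Local minima of Q: Q(0)=0, Q(4)=128.
So the global minimum of psi is P(3) + Q(0) = -2214 + 0 = -2214, attained at (3, 0).

(3, 0)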